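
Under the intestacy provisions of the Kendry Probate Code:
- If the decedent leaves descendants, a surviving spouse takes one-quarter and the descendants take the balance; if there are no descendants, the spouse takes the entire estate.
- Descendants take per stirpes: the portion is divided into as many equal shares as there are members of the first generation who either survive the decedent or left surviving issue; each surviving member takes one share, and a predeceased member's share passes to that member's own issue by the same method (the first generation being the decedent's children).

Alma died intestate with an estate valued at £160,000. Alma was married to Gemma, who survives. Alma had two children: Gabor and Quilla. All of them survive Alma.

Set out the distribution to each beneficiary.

Gemma: £40,000; Gabor: £60,000; Quilla: £60,000

Gemma takes one-quarter of £160,000 = £40,000. The remaining £120,000 passes to the descendants.
The descendants' portion (£120,000) is divided into 2 shares of £60,000: Gabor and Quilla each take £60,000.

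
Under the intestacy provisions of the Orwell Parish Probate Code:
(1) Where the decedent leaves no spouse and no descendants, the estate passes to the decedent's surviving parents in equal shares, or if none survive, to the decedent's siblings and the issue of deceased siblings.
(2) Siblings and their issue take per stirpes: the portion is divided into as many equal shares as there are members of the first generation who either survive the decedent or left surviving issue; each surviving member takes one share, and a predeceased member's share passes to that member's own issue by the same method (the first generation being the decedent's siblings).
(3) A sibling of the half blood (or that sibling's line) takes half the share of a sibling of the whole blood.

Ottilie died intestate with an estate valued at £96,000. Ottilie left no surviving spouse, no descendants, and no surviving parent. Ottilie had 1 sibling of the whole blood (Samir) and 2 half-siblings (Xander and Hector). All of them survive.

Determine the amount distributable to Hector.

Hector receives £24,000.

The entire £96,000 passes to the siblings and their issue.
Counting each half-blood sibling's line as half a unit, there are 2 units in £96,000, so one unit is £48,000. Whole-blood lines (Samir) take £48,000 each; half-blood lines (Xander and Hector) take £24,000 each.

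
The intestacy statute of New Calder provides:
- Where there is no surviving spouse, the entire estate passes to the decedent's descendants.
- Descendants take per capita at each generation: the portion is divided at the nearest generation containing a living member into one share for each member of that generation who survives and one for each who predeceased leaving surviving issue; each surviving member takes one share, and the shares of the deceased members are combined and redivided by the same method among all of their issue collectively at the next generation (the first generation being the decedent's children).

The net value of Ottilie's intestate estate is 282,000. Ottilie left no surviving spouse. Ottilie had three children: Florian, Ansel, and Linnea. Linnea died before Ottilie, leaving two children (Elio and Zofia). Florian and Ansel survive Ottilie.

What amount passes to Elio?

The entire 282,000 passes to the descendants.
That amount (282,000) is divided at the children's generation into 3 shares of 94,000. Florian and Ansel each take 94,000. The remaining share for the deceased Linnea (94,000) is carried to the next generation.
That pool (94,000) is divided at the grandchildren's generation equally among Elio and Zofia: 47,000 each.

Elio receives 47,000.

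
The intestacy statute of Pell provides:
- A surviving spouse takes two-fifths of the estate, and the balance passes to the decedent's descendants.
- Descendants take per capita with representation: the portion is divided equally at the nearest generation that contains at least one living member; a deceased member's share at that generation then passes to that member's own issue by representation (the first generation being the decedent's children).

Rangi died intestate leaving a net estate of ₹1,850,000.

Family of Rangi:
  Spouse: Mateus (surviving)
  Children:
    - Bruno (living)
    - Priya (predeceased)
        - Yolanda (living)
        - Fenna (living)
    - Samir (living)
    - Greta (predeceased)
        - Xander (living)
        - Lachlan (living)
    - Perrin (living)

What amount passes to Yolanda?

Mateus takes two-fifths of ₹1,850,000 = ₹740,000. The remaining ₹1,110,000 passes to the descendants.
The descendants' portion (₹1,110,000) is divided into 5 shares of ₹222,000: Bruno, Samir, and Perrin each take ₹222,000; Priya's ₹222,000 share passes to Priya's issue; Greta's ₹222,000 share passes to Greta's issue.
Priya's share (₹222,000) is divided into 2 shares of ₹111,000: Yolanda and Fenna each take ₹111,000.
Greta's share (₹222,000) is divided into 2 shares of ₹111,000: Xander and Lachlan each take ₹111,000.

Yolanda receives ₹111,000.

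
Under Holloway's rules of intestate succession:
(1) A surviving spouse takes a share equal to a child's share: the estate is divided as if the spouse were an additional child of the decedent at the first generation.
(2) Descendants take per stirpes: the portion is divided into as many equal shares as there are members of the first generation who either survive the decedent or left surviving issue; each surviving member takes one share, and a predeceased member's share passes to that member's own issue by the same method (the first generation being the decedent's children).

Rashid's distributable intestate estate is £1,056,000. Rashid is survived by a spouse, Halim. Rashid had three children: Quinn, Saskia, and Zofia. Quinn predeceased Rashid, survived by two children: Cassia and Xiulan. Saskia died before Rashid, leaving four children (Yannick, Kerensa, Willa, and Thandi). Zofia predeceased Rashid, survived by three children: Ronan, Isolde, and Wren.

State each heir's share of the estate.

Halim: £264,000; Cassia: £132,000; Xiulan: £132,000; Yannick: £66,000; Kerensa: £66,000; Willa: £66,000; Thandi: £66,000; Ronan: £88,000; Isolde: £88,000; Wren: £88,000

The spouse counts as an additional share at the children's level, so there are 4 primary shares of £264,000. Halim takes one such share (£264,000).
The children's combined portion (£792,000) is divided into 3 shares of £264,000: Quinn's £264,000 share passes to Quinn's issue; Saskia's £264,000 share passes to Saskia's issue; Zofia's £264,000 share passes to Zofia's issue.
Quinn's share (£264,000) is divided into 2 shares of £132,000: Cassia and Xiulan each take £132,000.
Saskia's share (£264,000) is divided into 4 shares of £66,000: Yannick, Kerensa, Willa, and Thandi each take £66,000.
Zofia's share (£264,000) is divided into 3 shares of £88,000: Ronan, Isolde, and Wren each take £88,000.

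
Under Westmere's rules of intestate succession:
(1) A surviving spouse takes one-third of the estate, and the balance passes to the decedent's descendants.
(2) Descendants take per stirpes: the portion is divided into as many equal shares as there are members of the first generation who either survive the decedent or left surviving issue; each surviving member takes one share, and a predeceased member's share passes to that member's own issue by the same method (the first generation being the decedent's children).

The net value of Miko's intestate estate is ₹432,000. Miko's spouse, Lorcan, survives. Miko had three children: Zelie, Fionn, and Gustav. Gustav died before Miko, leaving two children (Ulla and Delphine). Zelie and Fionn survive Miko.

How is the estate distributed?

Lorcan: ₹144,000; Zelie: ₹96,000; Fionn: ₹96,000; Ulla: ₹48,000; Delphine: ₹48,000

Lorcan takes one-third of ₹432,000 = ₹144,000. The remaining ₹288,000 passes to the descendants.
The descendants' portion (₹288,000) is divided into 3 shares of ₹96,000: Zelie and Fionn each take ₹96,000; Gustav's ₹96,000 share passes to Gustav's issue.
Gustav's share (₹96,000) is divided into 2 shares of ₹48,000: Ulla and Delphine each take ₹48,000.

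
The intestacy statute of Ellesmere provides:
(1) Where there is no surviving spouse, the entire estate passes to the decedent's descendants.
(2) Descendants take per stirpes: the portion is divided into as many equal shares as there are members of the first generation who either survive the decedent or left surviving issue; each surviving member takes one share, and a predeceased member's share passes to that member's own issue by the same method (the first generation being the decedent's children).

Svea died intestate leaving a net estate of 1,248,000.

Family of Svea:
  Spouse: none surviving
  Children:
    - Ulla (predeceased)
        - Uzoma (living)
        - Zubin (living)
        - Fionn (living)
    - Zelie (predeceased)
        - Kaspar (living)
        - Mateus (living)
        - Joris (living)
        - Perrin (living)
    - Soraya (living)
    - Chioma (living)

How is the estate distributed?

The entire 1,248,000 passes to the descendants.
That amount (1,248,000) is divided into 4 shares of 312,000: Soraya and Chioma each take 312,000; Ulla's 312,000 share passes to Ulla's issue; Zelie's 312,000 share passes to Zelie's issue.
Ulla's share (312,000) is divided into 3 shares of 104,000: Uzoma, Zubin, and Fionn each take 104,000.
Zelie's share (312,000) is divided into 4 shares of 78,000: Kaspar, Mateus, Joris, and Perrin each take 78,000.

Uzoma: 104,000; Zubin: 104,000; Fionn: 104,000; Kaspar: 78,000; Mateus: 78,000; Joris: 78,000; Perrin: 78,000; Soraya: 312,000; Chioma: 312,000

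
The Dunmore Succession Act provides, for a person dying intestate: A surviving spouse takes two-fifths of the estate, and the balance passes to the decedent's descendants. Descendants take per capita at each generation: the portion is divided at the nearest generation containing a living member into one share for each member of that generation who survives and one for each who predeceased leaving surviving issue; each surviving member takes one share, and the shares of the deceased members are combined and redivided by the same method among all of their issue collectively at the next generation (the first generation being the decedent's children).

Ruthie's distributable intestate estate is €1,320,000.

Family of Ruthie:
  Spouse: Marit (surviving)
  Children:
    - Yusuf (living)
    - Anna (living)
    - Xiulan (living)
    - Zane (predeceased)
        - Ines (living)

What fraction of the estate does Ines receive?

Marit takes two-fifths of €1,320,000 = €528,000. The remaining €792,000 passes to the descendants.
The descendants' portion (€792,000) is divided at the children's generation into 4 shares of €198,000. Yusuf, Anna, and Xiulan each take €198,000. The remaining share for the deceased Zane (€198,000) is carried to the next generation.
That pool (€198,000) passes entirely to Ines, the sole taker at the grandchildren's generation.

Ines receives 3/20 of the estate.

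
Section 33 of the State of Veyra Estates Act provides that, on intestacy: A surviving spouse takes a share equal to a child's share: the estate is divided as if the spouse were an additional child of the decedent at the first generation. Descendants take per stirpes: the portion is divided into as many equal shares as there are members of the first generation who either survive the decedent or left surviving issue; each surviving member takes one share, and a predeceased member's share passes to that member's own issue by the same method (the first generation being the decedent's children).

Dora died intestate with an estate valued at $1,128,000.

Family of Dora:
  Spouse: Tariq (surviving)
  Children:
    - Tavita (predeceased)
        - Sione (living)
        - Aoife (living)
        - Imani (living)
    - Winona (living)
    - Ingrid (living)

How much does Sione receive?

Sione receives $94,000.

The spouse counts as an additional share at the children's level, so there are 4 primary shares of $282,000. Tariq takes one such share ($282,000).
The children's combined portion ($846,000) is divided into 3 shares of $282,000: Winona and Ingrid each take $282,000; Tavita's $282,000 share passes to Tavita's issue.
Tavita's share ($282,000) is divided into 3 shares of $94,000: Sione, Aoife, and Imani each take $94,000.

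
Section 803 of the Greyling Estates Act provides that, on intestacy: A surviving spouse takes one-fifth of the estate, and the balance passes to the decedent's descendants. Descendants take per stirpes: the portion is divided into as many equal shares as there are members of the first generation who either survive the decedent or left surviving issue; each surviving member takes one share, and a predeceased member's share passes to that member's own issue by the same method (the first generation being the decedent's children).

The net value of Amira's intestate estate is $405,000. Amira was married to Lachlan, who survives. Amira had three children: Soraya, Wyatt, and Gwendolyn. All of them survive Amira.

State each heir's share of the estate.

Lachlan: $81,000; Soraya: $108,000; Wyatt: $108,000; Gwendolyn: $108,000

Lachlan takes one-fifth of $405,000 = $81,000. The remaining $324,000 passes to the descendants.
The descendants' portion ($324,000) is divided into 3 shares of $108,000: Soraya, Wyatt, and Gwendolyn each take $108,000.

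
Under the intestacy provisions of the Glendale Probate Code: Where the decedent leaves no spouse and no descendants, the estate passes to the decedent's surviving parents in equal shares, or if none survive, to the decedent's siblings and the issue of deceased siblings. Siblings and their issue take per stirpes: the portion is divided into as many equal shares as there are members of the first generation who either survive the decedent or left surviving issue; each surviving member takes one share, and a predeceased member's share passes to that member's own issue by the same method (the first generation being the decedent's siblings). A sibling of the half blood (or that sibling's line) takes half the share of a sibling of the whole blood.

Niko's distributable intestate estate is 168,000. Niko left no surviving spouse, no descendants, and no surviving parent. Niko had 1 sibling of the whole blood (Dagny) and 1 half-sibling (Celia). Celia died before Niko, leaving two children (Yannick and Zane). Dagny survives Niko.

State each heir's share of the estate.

The entire 168,000 passes to the siblings and their issue.
Counting each half-blood sibling's line as half a unit, there are 3/2 units in 168,000, so one unit is 112,000. Whole-blood lines (Dagny) take 112,000 each; half-blood lines (Celia) take 56,000 each.
Celia's share (56,000) is divided into 2 shares of 28,000: Yannick and Zane each take 28,000.

Yannick: 28,000; Zane: 28,000; Dagny: 112,000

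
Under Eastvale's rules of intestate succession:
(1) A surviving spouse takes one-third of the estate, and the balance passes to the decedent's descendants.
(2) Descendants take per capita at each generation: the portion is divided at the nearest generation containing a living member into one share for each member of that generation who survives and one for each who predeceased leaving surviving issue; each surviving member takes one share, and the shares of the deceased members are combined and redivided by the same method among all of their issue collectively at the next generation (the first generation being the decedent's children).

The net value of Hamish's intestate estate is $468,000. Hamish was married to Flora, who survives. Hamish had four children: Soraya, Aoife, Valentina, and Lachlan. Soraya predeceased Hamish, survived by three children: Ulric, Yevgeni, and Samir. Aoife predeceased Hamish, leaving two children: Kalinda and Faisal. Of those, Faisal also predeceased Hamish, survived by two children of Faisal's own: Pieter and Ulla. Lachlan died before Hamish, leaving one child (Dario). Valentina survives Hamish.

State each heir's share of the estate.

Flora: $156,000; Ulric: $39,000; Yevgeni: $39,000; Samir: $39,000; Kalinda: $39,000; Pieter: $19,500; Ulla: $19,500; Valentina: $78,000; Dario: $39,000

Flora takes one-third of $468,000 = $156,000. The remaining $312,000 passes to the descendants.
The descendants' portion ($312,000) is divided at the children's generation into 4 shares of $78,000. Valentina takes $78,000. The 3 shares of the deceased (Soraya, Aoife, and Lachlan) are combined into a pool of $234,000.
That pool ($234,000) is divided at the grandchildren's generation into 6 shares of $39,000. Ulric, Yevgeni, Samir, Kalinda, and Dario each take $39,000. The remaining share for the deceased Faisal ($39,000) is carried to the next generation.
That pool ($39,000) is divided at the great-grandchildren's generation equally among Pieter and Ulla: $19,500 each.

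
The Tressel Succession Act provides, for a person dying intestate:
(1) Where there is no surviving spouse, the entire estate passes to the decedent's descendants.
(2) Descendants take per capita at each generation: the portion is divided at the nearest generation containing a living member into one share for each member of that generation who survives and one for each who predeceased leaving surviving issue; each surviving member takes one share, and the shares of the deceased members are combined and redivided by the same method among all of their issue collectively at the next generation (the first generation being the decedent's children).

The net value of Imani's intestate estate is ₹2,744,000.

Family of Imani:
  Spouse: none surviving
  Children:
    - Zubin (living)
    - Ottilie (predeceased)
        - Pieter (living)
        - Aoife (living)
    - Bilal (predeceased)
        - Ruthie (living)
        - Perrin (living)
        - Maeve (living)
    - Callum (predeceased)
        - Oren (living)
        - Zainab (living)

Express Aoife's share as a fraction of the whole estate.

The entire ₹2,744,000 passes to the descendants.
That amount (₹2,744,000) is divided at the children's generation into 4 shares of ₹686,000. Zubin takes ₹686,000. The 3 shares of the deceased (Ottilie, Bilal, and Callum) are combined into a pool of ₹2,058,000.
That pool (₹2,058,000) is divided at the grandchildren's generation equally among Pieter, Aoife, Ruthie, Perrin, Maeve, Oren, and Zainab: ₹294,000 each.

Aoife receives 3/28 of the estate.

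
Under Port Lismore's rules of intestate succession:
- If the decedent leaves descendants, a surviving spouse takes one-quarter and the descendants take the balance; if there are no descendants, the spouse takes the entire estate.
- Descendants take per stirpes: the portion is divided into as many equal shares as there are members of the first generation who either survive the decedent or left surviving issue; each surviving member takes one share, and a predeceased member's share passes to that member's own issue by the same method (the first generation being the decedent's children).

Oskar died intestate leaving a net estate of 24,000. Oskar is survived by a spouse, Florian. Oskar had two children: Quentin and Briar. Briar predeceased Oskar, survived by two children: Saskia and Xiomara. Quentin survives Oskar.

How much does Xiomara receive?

Xiomara receives 4,500.

Florian takes one-quarter of 24,000 = 6,000. The remaining 18,000 passes to the descendants.
The descendants' portion (18,000) is divided into 2 shares of 9,000: Quentin takes 9,000; Briar's 9,000 share passes to Briar's issue.
Briar's share (9,000) is divided into 2 shares of 4,500: Saskia and Xiomara each take 4,500.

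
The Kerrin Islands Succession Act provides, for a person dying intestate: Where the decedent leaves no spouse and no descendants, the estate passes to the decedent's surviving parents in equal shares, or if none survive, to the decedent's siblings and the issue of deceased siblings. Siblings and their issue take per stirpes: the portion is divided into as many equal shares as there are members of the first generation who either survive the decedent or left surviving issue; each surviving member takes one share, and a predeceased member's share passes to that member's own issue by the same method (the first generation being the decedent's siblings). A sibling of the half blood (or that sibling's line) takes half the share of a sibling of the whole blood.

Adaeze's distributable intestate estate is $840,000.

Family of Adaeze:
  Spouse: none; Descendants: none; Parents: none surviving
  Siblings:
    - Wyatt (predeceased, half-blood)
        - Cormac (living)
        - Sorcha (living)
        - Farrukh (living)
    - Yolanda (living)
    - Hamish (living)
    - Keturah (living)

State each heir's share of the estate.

The entire $840,000 passes to the siblings and their issue.
Counting each half-blood sibling's line as half a unit, there are 7/2 units in $840,000, so one unit is $240,000. Whole-blood lines (Yolanda, Hamish, and Keturah) take $240,000 each; half-blood lines (Wyatt) take $120,000 each.
Wyatt's share ($120,000) is divided into 3 shares of $40,000: Cormac, Sorcha, and Farrukh each take $40,000.

Cormac: $40,000; Sorcha: $40,000; Farrukh: $40,000; Yolanda: $240,000; Hamish: $240,000; Keturah: $240,000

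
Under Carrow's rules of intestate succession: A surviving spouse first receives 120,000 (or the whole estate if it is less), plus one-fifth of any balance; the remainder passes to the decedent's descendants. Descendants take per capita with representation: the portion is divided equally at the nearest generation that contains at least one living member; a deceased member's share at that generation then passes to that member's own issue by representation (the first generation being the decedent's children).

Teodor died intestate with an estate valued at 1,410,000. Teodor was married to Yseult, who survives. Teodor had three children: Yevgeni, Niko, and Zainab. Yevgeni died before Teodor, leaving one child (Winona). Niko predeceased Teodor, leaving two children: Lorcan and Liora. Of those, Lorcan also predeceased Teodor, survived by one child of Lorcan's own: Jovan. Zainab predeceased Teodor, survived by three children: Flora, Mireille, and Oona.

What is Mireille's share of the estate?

Mireille receives 172,000.

Yseult first takes 120,000, leaving a balance of 1,290,000. Yseult then takes one-fifth of the balance (258,000), for a total of 378,000. The remaining 1,032,000 passes to the descendants.
No child survives, so the initial division is made at the grandchildren's generation.
The descendants' portion (1,032,000) is divided into 6 shares of 172,000: Winona, Liora, Flora, Mireille, and Oona each take 172,000; Lorcan's 172,000 share passes to Lorcan's issue.
Lorcan's share (172,000) passes entirely to Jovan.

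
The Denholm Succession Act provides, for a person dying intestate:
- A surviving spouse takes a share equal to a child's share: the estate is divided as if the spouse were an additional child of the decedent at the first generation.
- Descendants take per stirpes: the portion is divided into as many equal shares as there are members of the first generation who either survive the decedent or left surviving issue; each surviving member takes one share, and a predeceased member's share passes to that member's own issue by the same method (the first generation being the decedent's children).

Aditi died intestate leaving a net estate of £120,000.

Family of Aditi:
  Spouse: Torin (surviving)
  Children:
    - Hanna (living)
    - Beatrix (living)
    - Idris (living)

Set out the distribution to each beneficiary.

The spouse counts as an additional share at the children's level, so there are 4 primary shares of £30,000. Torin takes one such share (£30,000).
The children's combined portion (£90,000) is divided into 3 shares of £30,000: Hanna, Beatrix, and Idris each take £30,000.

Torin: £30,000; Hanna: £30,000; Beatrix: £30,000; Idris: £30,000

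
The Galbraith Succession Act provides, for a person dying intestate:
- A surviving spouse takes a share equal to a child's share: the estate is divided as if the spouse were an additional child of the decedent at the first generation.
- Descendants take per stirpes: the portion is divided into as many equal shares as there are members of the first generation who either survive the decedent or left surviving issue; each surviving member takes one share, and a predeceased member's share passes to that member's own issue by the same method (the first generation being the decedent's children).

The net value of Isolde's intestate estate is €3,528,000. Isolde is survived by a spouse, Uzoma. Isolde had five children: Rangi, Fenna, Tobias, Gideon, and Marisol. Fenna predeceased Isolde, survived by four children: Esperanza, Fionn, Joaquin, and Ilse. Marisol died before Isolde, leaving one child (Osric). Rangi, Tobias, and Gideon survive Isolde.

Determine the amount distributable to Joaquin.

The spouse counts as an additional share at the children's level, so there are 6 primary shares of €588,000. Uzoma takes one such share (€588,000).
The children's combined portion (€2,940,000) is divided into 5 shares of €588,000: Rangi, Tobias, and Gideon each take €588,000; Fenna's €588,000 share passes to Fenna's issue; Marisol's €588,000 share passes to Marisol's issue.
Fenna's share (€588,000) is divided into 4 shares of €147,000: Esperanza, Fionn, Joaquin, and Ilse each take €147,000.
Marisol's share (€588,000) passes entirely to Osric.

Joaquin receives €147,000.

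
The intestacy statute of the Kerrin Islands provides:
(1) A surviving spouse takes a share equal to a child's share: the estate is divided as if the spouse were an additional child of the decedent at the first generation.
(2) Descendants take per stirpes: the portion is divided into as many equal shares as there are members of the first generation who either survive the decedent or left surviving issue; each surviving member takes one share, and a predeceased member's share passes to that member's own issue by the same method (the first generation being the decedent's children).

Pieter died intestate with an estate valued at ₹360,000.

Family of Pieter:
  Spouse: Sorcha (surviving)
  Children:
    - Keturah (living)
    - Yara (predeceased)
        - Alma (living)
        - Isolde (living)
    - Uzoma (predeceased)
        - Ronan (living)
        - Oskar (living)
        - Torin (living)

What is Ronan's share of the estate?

Ronan receives ₹30,000.

The spouse counts as an additional share at the children's level, so there are 4 primary shares of ₹90,000. Sorcha takes one such share (₹90,000).
The children's combined portion (₹270,000) is divided into 3 shares of ₹90,000: Keturah takes ₹90,000; Yara's ₹90,000 share passes to Yara's issue; Uzoma's ₹90,000 share passes to Uzoma's issue.
Yara's share (₹90,000) is divided into 2 shares of ₹45,000: Alma and Isolde each take ₹45,000.
Uzoma's share (₹90,000) is divided into 3 shares of ₹30,000: Ronan, Oskar, and Torin each take ₹30,000.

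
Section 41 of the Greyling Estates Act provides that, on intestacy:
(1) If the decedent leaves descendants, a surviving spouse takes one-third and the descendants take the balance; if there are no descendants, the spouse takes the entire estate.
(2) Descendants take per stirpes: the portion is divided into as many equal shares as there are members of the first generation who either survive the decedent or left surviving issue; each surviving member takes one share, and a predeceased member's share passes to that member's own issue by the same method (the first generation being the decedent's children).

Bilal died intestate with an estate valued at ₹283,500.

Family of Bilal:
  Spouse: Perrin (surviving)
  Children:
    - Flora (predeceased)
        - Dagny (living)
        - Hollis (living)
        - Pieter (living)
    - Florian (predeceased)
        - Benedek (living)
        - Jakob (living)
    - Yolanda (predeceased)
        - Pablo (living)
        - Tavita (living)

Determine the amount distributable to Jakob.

Jakob receives ₹31,500.

Perrin takes one-third of ₹283,500 = ₹94,500. The remaining ₹189,000 passes to the descendants.
The descendants' portion (₹189,000) is divided into 3 shares of ₹63,000: Flora's ₹63,000 share passes to Flora's issue; Florian's ₹63,000 share passes to Florian's issue; Yolanda's ₹63,000 share passes to Yolanda's issue.
Flora's share (₹63,000) is divided into 3 shares of ₹21,000: Dagny, Hollis, and Pieter each take ₹21,000.
Florian's share (₹63,000) is divided into 2 shares of ₹31,500: Benedek and Jakob each take ₹31,500.
Yolanda's share (₹63,000) is divided into 2 shares of ₹31,500: Pablo and Tavita each take ₹31,500.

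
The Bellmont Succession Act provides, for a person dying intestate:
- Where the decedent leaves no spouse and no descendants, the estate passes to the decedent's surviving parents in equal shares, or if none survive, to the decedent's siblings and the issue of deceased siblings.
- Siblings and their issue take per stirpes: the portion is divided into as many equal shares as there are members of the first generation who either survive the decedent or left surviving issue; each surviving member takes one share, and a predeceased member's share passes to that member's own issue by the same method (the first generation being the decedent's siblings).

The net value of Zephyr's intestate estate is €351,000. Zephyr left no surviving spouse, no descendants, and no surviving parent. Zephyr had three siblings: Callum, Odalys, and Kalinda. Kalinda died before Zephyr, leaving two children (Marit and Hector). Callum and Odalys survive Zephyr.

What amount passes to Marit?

Marit receives €58,500.

The entire €351,000 passes to the siblings and their issue.
That amount (€351,000) is divided into 3 shares of €117,000: Callum and Odalys each take €117,000; Kalinda's €117,000 share passes to Kalinda's issue.
Kalinda's share (€117,000) is divided into 2 shares of €58,500: Marit and Hector each take €58,500.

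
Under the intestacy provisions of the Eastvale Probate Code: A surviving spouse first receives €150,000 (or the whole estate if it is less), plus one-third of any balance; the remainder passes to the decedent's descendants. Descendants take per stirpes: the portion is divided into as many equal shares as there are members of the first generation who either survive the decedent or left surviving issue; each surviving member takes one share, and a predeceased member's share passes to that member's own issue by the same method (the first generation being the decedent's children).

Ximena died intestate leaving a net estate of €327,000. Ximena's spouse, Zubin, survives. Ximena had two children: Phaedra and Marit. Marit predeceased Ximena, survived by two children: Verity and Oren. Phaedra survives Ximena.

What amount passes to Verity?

Verity receives €29,500.

Zubin first takes €150,000, leaving a balance of €177,000. Zubin then takes one-third of the balance (€59,000), for a total of €209,000. The remaining €118,000 passes to the descendants.
The descendants' portion (€118,000) is divided into 2 shares of €59,000: Phaedra takes €59,000; Marit's €59,000 share passes to Marit's issue.
Marit's share (€59,000) is divided into 2 shares of €29,500: Verity and Oren each take €29,500.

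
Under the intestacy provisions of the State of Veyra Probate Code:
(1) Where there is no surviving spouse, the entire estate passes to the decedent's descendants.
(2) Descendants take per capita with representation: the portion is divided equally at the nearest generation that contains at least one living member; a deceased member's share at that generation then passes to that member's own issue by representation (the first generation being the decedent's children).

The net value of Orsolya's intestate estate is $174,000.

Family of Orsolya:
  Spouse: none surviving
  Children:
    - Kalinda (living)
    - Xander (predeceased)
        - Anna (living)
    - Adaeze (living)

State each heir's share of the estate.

The entire $174,000 passes to the descendants.
That amount ($174,000) is divided into 3 shares of $58,000: Kalinda and Adaeze each take $58,000; Xander's $58,000 share passes to Xander's issue.
Xander's share ($58,000) passes entirely to Anna.

Kalinda: $58,000; Anna: $58,000; Adaeze: $58,000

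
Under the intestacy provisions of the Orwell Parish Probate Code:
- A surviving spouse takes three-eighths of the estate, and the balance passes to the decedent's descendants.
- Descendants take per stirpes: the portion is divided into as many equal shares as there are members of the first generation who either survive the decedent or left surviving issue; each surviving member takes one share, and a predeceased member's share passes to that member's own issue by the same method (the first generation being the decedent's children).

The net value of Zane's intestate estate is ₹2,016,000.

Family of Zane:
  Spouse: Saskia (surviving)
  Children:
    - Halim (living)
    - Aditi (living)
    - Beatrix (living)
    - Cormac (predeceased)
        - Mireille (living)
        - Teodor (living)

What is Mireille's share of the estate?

Saskia takes three-eighths of ₹2,016,000 = ₹756,000. The remaining ₹1,260,000 passes to the descendants.
The descendants' portion (₹1,260,000) is divided into 4 shares of ₹315,000: Halim, Aditi, and Beatrix each take ₹315,000; Cormac's ₹315,000 share passes to Cormac's issue.
Cormac's share (₹315,000) is divided into 2 shares of ₹157,500: Mireille and Teodor each take ₹157,500.

Mireille receives ₹157,500.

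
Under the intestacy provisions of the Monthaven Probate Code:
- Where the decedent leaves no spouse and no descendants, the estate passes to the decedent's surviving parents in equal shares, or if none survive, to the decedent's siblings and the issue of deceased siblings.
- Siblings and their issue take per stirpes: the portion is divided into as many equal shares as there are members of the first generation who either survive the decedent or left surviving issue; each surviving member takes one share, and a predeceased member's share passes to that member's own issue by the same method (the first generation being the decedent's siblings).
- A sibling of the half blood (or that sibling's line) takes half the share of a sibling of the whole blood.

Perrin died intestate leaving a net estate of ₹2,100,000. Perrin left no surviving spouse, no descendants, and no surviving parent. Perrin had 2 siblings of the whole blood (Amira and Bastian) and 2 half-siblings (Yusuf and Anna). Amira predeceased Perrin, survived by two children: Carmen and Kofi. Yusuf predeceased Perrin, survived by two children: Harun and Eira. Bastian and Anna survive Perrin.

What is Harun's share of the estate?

Harun receives ₹175,000.

The entire ₹2,100,000 passes to the siblings and their issue.
Counting each half-blood sibling's line as half a unit, there are 3 units in ₹2,100,000, so one unit is ₹700,000. Whole-blood lines (Amira and Bastian) take ₹700,000 each; half-blood lines (Yusuf and Anna) take ₹350,000 each.
Amira's share (₹700,000) is divided into 2 shares of ₹350,000: Carmen and Kofi each take ₹350,000.
Yusuf's share (₹350,000) is divided into 2 shares of ₹175,000: Harun and Eira each take ₹175,000.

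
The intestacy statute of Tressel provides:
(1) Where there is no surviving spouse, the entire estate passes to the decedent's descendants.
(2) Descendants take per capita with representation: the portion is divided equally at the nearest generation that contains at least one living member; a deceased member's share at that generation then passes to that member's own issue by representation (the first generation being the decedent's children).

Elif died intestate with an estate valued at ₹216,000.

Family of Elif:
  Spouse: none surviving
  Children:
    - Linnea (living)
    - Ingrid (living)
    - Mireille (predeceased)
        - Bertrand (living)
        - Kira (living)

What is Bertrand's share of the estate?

The entire ₹216,000 passes to the descendants.
That amount (₹216,000) is divided into 3 shares of ₹72,000: Linnea and Ingrid each take ₹72,000; Mireille's ₹72,000 share passes to Mireille's issue.
Mireille's share (₹72,000) is divided into 2 shares of ₹36,000: Bertrand and Kira each take ₹36,000.

Bertrand receives ₹36,000.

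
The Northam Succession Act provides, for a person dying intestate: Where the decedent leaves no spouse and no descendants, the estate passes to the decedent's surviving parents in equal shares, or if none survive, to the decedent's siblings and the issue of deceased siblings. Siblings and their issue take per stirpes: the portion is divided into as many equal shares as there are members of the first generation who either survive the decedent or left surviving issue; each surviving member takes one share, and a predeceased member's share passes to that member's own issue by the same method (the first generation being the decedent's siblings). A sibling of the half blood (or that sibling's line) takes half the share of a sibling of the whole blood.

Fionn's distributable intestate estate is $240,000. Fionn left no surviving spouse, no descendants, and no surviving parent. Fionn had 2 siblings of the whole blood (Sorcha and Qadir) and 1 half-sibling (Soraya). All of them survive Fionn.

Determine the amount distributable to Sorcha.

The entire $240,000 passes to the siblings and their issue.
Counting each half-blood sibling's line as half a unit, there are 5/2 units in $240,000, so one unit is $96,000. Whole-blood lines (Sorcha and Qadir) take $96,000 each; half-blood lines (Soraya) take $48,000 each.

Sorcha receives $96,000.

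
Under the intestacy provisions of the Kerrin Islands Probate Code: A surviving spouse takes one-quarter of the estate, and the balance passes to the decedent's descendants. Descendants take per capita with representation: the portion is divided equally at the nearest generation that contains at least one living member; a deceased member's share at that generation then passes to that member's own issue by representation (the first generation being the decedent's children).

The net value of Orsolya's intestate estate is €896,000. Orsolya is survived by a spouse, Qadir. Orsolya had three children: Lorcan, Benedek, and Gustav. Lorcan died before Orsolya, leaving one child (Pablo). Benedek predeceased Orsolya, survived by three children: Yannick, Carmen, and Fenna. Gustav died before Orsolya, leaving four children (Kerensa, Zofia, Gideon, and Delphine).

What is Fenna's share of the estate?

Fenna receives €84,000.

Qadir takes one-quarter of €896,000 = €224,000. The remaining €672,000 passes to the descendants.
No child survives, so the initial division is made at the grandchildren's generation.
The descendants' portion (€672,000) is divided into 8 shares of €84,000: Pablo, Yannick, Carmen, Fenna, Kerensa, Zofia, Gideon, and Delphine each take €84,000.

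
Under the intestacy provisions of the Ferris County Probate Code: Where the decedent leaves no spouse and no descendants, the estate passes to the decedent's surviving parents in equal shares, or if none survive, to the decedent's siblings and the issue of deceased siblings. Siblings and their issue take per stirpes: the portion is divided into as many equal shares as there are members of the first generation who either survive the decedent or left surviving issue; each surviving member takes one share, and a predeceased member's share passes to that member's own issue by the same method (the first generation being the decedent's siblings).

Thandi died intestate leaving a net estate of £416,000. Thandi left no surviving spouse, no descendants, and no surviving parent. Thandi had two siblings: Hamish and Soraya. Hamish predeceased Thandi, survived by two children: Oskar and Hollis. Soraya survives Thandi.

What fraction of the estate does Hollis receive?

Hollis receives 1/4 of the estate.

The entire £416,000 passes to the siblings and their issue.
That amount (£416,000) is divided into 2 shares of £208,000: Soraya takes £208,000; Hamish's £208,000 share passes to Hamish's issue.
Hamish's share (£208,000) is divided into 2 shares of £104,000: Oskar and Hollis each take £104,000.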